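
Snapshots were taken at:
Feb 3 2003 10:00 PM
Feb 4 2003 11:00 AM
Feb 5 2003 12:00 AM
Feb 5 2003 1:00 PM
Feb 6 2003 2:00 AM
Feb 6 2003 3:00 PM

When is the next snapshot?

Gaps: 13, 13, 13, 13, 13 hours — each event is 13 hours after the previous one.
Feb 6 2003 3:00 PM + 13 h = Feb 7 2003 4:00 AM.

Feb 7 2003 4:00 AM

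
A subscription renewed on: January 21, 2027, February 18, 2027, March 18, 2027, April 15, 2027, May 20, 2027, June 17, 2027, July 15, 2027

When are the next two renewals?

All dates are Thursdays, 28, 28, 28, 35, 28, 28 days apart.
Specifically, the 3rd Thursday of each month.
August 2027 — 3rd Thursday is August 19, 2027.
September 2027 — 3rd Thursday is September 16, 2027.

August 19, 2027; September 16, 2027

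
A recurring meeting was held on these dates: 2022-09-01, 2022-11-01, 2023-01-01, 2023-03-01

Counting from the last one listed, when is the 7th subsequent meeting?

Each date is the 1st; the gaps (61, 61, 59) track the month lengths.
The rule is the 1st of every 2 months.
May 2023: 2023-05-01.
July 2023: 2023-07-01.
Next: September 2023 → 2023-09-01.
November 2023: 2023-11-01.
Next: January 2024 → 2024-01-01.
March 2024: 2024-03-01.
Next: May 2024 → 2024-05-01.

2024-05-01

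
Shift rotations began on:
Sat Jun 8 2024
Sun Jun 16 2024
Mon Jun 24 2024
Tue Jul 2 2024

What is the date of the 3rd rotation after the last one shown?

The spacing is 8, 8, 8 days — always 8 days.
Tue Jul 2 2024 + 8 days = Wed Jul 10 2024.
Wed Jul 10 2024 + 8 days = Thu Jul 18 2024.
Thu Jul 18 2024 + 8 days = Fri Jul 26 2024.

Fri Jul 26 2024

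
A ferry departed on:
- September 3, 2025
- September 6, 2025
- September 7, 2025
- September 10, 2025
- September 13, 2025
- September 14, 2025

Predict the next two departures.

The gap pattern 3, 1, 3, 3, 1 repeats every 3 events.
These are the Wednesdays, Saturdays and Sundays of each week.
The following Wednesday is September 17, 2025.
Next Saturday: September 20, 2025.

September 17, 2025; September 20, 2025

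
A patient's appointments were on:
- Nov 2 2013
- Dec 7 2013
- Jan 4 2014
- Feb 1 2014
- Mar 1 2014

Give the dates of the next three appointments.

Apr 5 2014, May 3 2014, Jun 7 2014

These are Saturdays at 28- or 35-day spacing (35, 28, 28, 28).
The pattern: 1st Saturday of the month.
1st Saturday of April 2014: Apr 5 2014.
1st Saturday of May 2014: May 3 2014.
1st Saturday of June 2014: Jun 7 2014.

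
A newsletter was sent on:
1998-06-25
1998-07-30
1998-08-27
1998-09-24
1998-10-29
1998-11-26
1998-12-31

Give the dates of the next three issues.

1999-01-28, 1999-02-25, 1999-03-25

Every date is a Thursday; gaps 35, 28, 28, 35, 28, 35 days.
Each is the last Thursday of its month (at least one falls on the 29th or later, ruling out '4th Thursday').
January 1999 ends with Thursday 1999-01-28.
February 1999 ends with Thursday 1999-02-25.
Last Thursday of March 1999: 1999-03-25.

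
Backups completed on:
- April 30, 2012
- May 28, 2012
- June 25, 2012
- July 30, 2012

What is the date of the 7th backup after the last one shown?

All Mondays; the gaps (28, 28, 35) vary with month length.
This is the last Monday of each month.
Last Monday of August 2012: August 27, 2012.
September 2012 ends with Monday September 24, 2012.
October 2012 ends with Monday October 29, 2012.
Last Monday of November 2012: November 26, 2012.
December 2012 ends with Monday December 31, 2012.
Last Monday of January 2013: January 28, 2013.
February 2013 ends with Monday February 25, 2013.

February 25, 2013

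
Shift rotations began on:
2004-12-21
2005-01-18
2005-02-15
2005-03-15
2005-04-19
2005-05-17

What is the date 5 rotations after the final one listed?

All dates are Tuesdays, 28, 28, 28, 35, 28 days apart.
Specifically, the 3rd Tuesday of each month.
June 2005 — 3rd Tuesday is 2005-06-21.
3rd Tuesday of July 2005: 2005-07-19.
August 2005 — 3rd Tuesday is 2005-08-16.
September 2005 — 3rd Tuesday is 2005-09-20.
3rd Tuesday of October 2005: 2005-10-18.

2005-10-18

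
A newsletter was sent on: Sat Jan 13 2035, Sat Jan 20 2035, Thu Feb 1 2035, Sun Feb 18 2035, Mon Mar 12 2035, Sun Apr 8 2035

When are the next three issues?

The spacing grows by 5 each time: 7, 12, 17, 22, 27 days.
Next gap: 32 days. Sun Apr 8 2035 + 32 days = Thu May 10 2035.
Next gap: 37 days. Thu May 10 2035 + 37 days = Sat Jun 16 2035.
Next gap: 42 days. Sat Jun 16 2035 + 42 days = Sat Jul 28 2035.

Thu May 10 2035, Sat Jun 16 2035, Sat Jul 28 2035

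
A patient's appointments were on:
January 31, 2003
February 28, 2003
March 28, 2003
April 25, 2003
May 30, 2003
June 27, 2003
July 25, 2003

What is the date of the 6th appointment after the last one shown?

January 30, 2004

All Fridays; the gaps (28, 28, 28, 35, 28, 28) vary with month length.
This is the last Friday of each month.
August 2003 ends with Friday August 29, 2003.
Last Friday of September 2003: September 26, 2003.
Last Friday of October 2003: October 31, 2003.
November 2003 ends with Friday November 28, 2003.
December 2003 ends with Friday December 26, 2003.
Last Friday of January 2004: January 30, 2004.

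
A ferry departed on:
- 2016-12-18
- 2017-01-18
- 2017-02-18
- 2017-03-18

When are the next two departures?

The day-of-month is always 18 (31, 31, 28 days between events).
So this recurs on the 18th of each month.
April 2017: 2017-04-18.
May 2017: 2017-05-18.

2017-04-18, 2017-05-18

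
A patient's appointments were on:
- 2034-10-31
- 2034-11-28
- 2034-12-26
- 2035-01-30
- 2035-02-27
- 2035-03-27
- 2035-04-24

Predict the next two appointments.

All Tuesdays; the gaps (28, 28, 35, 28, 28, 28) vary with month length.
This is the last Tuesday of each month.
May 2035 ends with Tuesday 2035-05-29.
June 2035 ends with Tuesday 2035-06-26.

2035-05-29, 2035-06-26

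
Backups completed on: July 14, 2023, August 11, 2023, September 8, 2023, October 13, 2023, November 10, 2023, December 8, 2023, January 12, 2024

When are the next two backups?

These are Fridays at 28- or 35-day spacing (28, 28, 35, 28, 28, 35).
The pattern: 2nd Friday of the month.
2nd Friday of February 2024: February 9, 2024.
March 2024 — 2nd Friday is March 8, 2024.

February 9, 2024; March 8, 2024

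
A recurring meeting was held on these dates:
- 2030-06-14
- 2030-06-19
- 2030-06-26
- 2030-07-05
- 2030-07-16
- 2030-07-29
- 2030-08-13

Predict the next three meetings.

2030-08-30, 2030-09-18, 2030-10-09

Gaps: 5, 7, 9, 11, 13, 15 days — each gap is 2 larger than the previous one.
Next gap: 17 days. 2030-08-13 + 17 days = 2030-08-30.
Next gap: 19 days. 2030-08-30 + 19 days = 2030-09-18.
Next gap: 21 days. 2030-09-18 + 21 days = 2030-10-09.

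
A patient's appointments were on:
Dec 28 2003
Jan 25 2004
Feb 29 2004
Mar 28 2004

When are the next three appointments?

Every date is a Sunday; gaps 28, 35, 28 days.
Each is the last Sunday of its month (at least one falls on the 29th or later, ruling out '4th Sunday').
April 2004 ends with Sunday Apr 25 2004.
May 2004 ends with Sunday May 30 2004.
Last Sunday of June 2004: Jun 27 2004.

Apr 25 2004, May 30 2004, Jun 27 2004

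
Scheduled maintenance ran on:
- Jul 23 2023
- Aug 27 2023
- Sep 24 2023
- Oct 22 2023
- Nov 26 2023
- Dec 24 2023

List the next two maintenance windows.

Jan 28 2024, Feb 25 2024

All dates are Sundays, 35, 28, 28, 35, 28 days apart.
Specifically, the 4th Sunday of each month.
January 2024 — 4th Sunday is Jan 28 2024.
February 2024 — 4th Sunday is Feb 25 2024.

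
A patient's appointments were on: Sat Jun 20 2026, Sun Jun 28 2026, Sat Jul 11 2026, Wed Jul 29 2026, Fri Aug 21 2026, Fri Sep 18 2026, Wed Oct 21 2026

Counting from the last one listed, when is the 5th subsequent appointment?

Gaps: 8, 13, 18, 23, 28, 33 days — each gap is 5 larger than the previous one.
Next gap: 38 days. Wed Oct 21 2026 + 38 days = Sat Nov 28 2026.
Next gap: 43 days. Sat Nov 28 2026 + 43 days = Sun Jan 10 2027.
Next gap: 48 days. Sun Jan 10 2027 + 48 days = Sat Feb 27 2027.
Next gap: 53 days. Sat Feb 27 2027 + 53 days = Wed Apr 21 2027.
Next gap: 58 days. Wed Apr 21 2027 + 58 days = Fri Jun 18 2027.

Fri Jun 18 2027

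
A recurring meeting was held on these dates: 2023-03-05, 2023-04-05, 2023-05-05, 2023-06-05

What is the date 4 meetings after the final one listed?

2023-10-05

Each date is the 5th; the gaps (31, 30, 31) track the month lengths.
The rule is the 5th of each month.
July 2023: 2023-07-05.
Next: August 2023 → 2023-08-05.
Next: September 2023 → 2023-09-05.
Next: October 2023 → 2023-10-05.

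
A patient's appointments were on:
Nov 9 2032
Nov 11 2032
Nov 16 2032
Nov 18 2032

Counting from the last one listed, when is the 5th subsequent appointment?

Every event lands on a Tuesday or Thursday (gaps cycle 2, 5, 2).
So the schedule is: every Tuesday and Thursday.
The following Tuesday is Nov 23 2032.
Next Thursday: Nov 25 2032.
Next Tuesday: Nov 30 2032.
The following Thursday is Dec 2 2032.
Next Tuesday: Dec 7 2032.

Dec 7 2032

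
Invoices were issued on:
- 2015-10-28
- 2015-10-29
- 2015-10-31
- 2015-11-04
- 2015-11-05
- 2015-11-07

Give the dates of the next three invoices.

2015-11-11, 2015-11-12, 2015-11-14

Gaps: 1, 2, 4, 1, 2 days — not constant, but cyclic with period 3.
The events fall on every Wednesday, Thursday and Saturday.
Next Wednesday: 2015-11-11.
The following Thursday is 2015-11-12.
The following Saturday is 2015-11-14.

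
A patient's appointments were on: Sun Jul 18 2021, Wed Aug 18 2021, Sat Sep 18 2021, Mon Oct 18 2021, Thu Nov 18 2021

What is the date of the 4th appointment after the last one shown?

The day-of-month is always 18 (31, 31, 30, 31 days between events).
So this recurs on the 18th of each month.
December 2021: Sat Dec 18 2021.
Next: January 2022 → Tue Jan 18 2022.
February 2022: Fri Feb 18 2022.
Next: March 2022 → Fri Mar 18 2022.

Fri Mar 18 2022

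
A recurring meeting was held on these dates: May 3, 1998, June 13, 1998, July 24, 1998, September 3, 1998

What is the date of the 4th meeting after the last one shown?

February 14, 1999

The spacing is 41, 41, 41 days — always 41 days.
September 3, 1998 + 41 days = October 14, 1998.
October 14, 1998 + 41 days = November 24, 1998.
November 24, 1998 + 41 days = January 4, 1999.
January 4, 1999 + 41 days = February 14, 1999.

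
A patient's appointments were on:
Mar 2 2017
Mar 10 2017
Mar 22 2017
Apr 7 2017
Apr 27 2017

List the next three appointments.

May 21 2017, Jun 18 2017, Jul 20 2017

Intervals are 8, 12, 16, 20 days — an arithmetic progression with common difference 4.
Next gap: 24 days. Apr 27 2017 + 24 days = May 21 2017.
Next gap: 28 days. May 21 2017 + 28 days = Jun 18 2017.
Next gap: 32 days. Jun 18 2017 + 32 days = Jul 20 2017.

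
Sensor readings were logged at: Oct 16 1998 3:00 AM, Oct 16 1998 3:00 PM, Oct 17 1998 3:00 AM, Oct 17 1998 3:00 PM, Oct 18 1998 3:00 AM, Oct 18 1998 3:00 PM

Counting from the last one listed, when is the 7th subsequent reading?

Gaps: 12, 12, 12, 12, 12 hours — each event is 12 hours after the previous one.
Oct 18 1998 3:00 PM + 12 h = Oct 19 1998 3:00 AM.
Oct 19 1998 3:00 AM + 12 h = Oct 19 1998 3:00 PM.
Oct 19 1998 3:00 PM + 12 h = Oct 20 1998 3:00 AM.
Oct 20 1998 3:00 AM + 12 h = Oct 20 1998 3:00 PM.
Oct 20 1998 3:00 PM + 12 h = Oct 21 1998 3:00 AM.
Oct 21 1998 3:00 AM + 12 h = Oct 21 1998 3:00 PM.
Oct 21 1998 3:00 PM + 12 h = Oct 22 1998 3:00 AM.

Oct 22 1998 3:00 AM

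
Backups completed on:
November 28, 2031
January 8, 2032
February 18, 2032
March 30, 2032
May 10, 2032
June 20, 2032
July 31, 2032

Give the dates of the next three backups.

Gaps between consecutive events: 41, 41, 41, 41, 41, 41 days — a constant 41-day interval.
July 31, 2032 + 41 days = September 10, 2032.
September 10, 2032 + 41 days = October 21, 2032.
October 21, 2032 + 41 days = December 1, 2032.

September 10, 2032; October 21, 2032; December 1, 2032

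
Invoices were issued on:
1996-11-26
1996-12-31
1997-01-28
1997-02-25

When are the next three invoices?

1997-03-25, 1997-04-29, 1997-05-27

All Tuesdays; the gaps (35, 28, 28) vary with month length.
This is the last Tuesday of each month.
March 1997 ends with Tuesday 1997-03-25.
April 1997 ends with Tuesday 1997-04-29.
Last Tuesday of May 1997: 1997-05-27.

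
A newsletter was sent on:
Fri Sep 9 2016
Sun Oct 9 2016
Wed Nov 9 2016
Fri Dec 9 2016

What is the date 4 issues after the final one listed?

Sun Apr 9 2017

Each date is the 9th; the gaps (30, 31, 30) track the month lengths.
The rule is the 9th of each month.
January 2017: Mon Jan 9 2017.
Next: February 2017 → Thu Feb 9 2017.
Next: March 2017 → Thu Mar 9 2017.
April 2017: Sun Apr 9 2017.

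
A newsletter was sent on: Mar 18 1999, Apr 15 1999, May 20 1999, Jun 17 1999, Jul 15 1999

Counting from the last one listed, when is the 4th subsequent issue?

Nov 18 1999

Gaps: 28, 35, 28, 28 days — a mix of 28 and 35. Every date is a Thursday.
Each is the 3rd Thursday of its month.
3rd Thursday of August 1999: Aug 19 1999.
3rd Thursday of September 1999: Sep 16 1999.
October 1999 — 3rd Thursday is Oct 21 1999.
3rd Thursday of November 1999: Nov 18 1999.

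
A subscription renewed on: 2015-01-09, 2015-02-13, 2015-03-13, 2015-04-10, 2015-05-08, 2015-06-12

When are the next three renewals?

All dates are Fridays, 35, 28, 28, 28, 35 days apart.
Specifically, the 2nd Friday of each month.
2nd Friday of July 2015: 2015-07-10.
2nd Friday of August 2015: 2015-08-14.
September 2015 — 2nd Friday is 2015-09-11.

2015-07-10, 2015-08-14, 2015-09-11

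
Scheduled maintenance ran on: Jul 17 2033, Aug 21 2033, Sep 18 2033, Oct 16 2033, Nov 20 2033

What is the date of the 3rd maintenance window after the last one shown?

Feb 19 2034

Gaps: 35, 28, 28, 35 days — a mix of 28 and 35. Every date is a Sunday.
Each is the 3rd Sunday of its month.
3rd Sunday of December 2033: Dec 18 2033.
January 2034 — 3rd Sunday is Jan 15 2034.
3rd Sunday of February 2034: Feb 19 2034.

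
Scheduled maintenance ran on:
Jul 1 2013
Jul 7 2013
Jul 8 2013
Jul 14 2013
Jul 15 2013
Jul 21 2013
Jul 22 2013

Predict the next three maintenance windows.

The gap pattern 6, 1, 6, 1, 6, 1 repeats every 2 events.
These are the Mondays and Sundays of each week.
The following Sunday is Jul 28 2013.
Next Monday: Jul 29 2013.
Next Sunday: Aug 4 2013.

Jul 28 2013, Jul 29 2013, Aug 4 2013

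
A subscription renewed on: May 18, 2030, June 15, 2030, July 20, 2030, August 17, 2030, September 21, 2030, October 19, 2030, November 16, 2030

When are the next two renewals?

All dates are Saturdays, 28, 35, 28, 35, 28, 28 days apart.
Specifically, the 3rd Saturday of each month.
December 2030 — 3rd Saturday is December 21, 2030.
3rd Saturday of January 2031: January 18, 2031.

December 21, 2030; January 18, 2031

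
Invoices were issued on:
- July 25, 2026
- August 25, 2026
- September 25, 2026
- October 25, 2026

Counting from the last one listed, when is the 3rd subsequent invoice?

Each date is the 25th; the gaps (31, 31, 30) track the month lengths.
The rule is the 25th of each month.
November 2026: November 25, 2026.
Next: December 2026 → December 25, 2026.
January 2027: January 25, 2027.

January 25, 2027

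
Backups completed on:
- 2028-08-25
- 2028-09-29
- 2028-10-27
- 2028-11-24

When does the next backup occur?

2028-12-29

All Fridays; the gaps (35, 28, 28) vary with month length.
This is the last Friday of each month.
December 2028 ends with Friday 2028-12-29.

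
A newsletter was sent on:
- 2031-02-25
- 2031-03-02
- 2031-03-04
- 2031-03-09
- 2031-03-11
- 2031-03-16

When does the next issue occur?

Gaps: 5, 2, 5, 2, 5 days — not constant, but cyclic with period 2.
The events fall on every Tuesday and Sunday.
Next Tuesday: 2031-03-18.

2031-03-18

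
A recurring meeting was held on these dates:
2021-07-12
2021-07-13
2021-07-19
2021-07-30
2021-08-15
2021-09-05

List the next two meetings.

Gaps: 1, 6, 11, 16, 21 days — each gap is 5 larger than the previous one.
Next gap: 26 days. 2021-09-05 + 26 days = 2021-10-01.
Next gap: 31 days. 2021-10-01 + 31 days = 2021-11-01.

2021-10-01, 2021-11-01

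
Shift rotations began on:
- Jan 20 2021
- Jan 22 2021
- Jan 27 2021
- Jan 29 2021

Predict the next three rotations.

The gap pattern 2, 5, 2 repeats every 2 events.
These are the Wednesdays and Fridays of each week.
Next Wednesday: Feb 3 2021.
Next Friday: Feb 5 2021.
Next Wednesday: Feb 10 2021.

Feb 3 2021, Feb 5 2021, Feb 10 2021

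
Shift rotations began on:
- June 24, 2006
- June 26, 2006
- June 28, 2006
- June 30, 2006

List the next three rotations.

The spacing is 2, 2, 2 days — always 2 days.
June 30, 2006 + 2 days = July 2, 2006.
July 2, 2006 + 2 days = July 4, 2006.
July 4, 2006 + 2 days = July 6, 2006.

July 2, 2006; July 4, 2006; July 6, 2006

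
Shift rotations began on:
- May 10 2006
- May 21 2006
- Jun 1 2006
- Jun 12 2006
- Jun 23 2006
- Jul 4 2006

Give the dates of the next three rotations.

The spacing is 11, 11, 11, 11, 11 days — always 11 days.
Jul 4 2006 + 11 days = Jul 15 2006.
Jul 15 2006 + 11 days = Jul 26 2006.
Jul 26 2006 + 11 days = Aug 6 2006.

Jul 15 2006, Jul 26 2006, Aug 6 2006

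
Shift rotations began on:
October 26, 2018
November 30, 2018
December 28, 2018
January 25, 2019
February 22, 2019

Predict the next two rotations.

Every date is a Friday; gaps 35, 28, 28, 28 days.
Each is the last Friday of its month (at least one falls on the 29th or later, ruling out '4th Friday').
March 2019 ends with Friday March 29, 2019.
Last Friday of April 2019: April 26, 2019.

March 29, 2019; April 26, 2019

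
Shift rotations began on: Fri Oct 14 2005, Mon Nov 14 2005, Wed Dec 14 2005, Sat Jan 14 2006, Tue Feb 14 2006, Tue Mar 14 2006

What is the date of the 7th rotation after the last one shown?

Gaps: 31, 30, 31, 31, 28 days — not constant. Every event is on the 14th of the month.
Pattern: the 14th of each month.
Next: April 2006 → Fri Apr 14 2006.
May 2006: Sun May 14 2006.
Next: June 2006 → Wed Jun 14 2006.
Next: July 2006 → Fri Jul 14 2006.
August 2006: Mon Aug 14 2006.
Next: September 2006 → Thu Sep 14 2006.
Next: October 2006 → Sat Oct 14 2006.

Sat Oct 14 2006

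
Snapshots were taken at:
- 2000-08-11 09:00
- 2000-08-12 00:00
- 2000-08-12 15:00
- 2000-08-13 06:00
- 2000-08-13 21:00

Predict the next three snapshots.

Gaps: 15, 15, 15, 15 hours — each event is 15 hours after the previous one.
2000-08-13 21:00 + 15 h = 2000-08-14 12:00.
2000-08-14 12:00 + 15 h = 2000-08-15 03:00.
2000-08-15 03:00 + 15 h = 2000-08-15 18:00.

2000-08-14 12:00, 2000-08-15 03:00, 2000-08-15 18:00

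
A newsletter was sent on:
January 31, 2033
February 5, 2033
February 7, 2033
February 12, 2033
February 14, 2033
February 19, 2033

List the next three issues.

February 21, 2033; February 26, 2033; February 28, 2033

The gap pattern 5, 2, 5, 2, 5 repeats every 2 events.
These are the Mondays and Saturdays of each week.
The following Monday is February 21, 2033.
The following Saturday is February 26, 2033.
Next Monday: February 28, 2033.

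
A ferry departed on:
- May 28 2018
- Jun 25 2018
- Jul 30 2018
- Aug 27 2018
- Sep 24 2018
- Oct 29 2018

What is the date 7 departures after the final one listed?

Every date is a Monday; gaps 28, 35, 28, 28, 35 days.
Each is the last Monday of its month (at least one falls on the 29th or later, ruling out '4th Monday').
November 2018 ends with Monday Nov 26 2018.
December 2018 ends with Monday Dec 31 2018.
Last Monday of January 2019: Jan 28 2019.
February 2019 ends with Monday Feb 25 2019.
March 2019 ends with Monday Mar 25 2019.
Last Monday of April 2019: Apr 29 2019.
May 2019 ends with Monday May 27 2019.

May 27 2019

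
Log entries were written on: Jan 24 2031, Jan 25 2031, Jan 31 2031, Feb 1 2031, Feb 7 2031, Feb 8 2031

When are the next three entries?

Feb 14 2031, Feb 15 2031, Feb 21 2031

The gap pattern 1, 6, 1, 6, 1 repeats every 2 events.
These are the Fridays and Saturdays of each week.
The following Friday is Feb 14 2031.
Next Saturday: Feb 15 2031.
Next Friday: Feb 21 2031.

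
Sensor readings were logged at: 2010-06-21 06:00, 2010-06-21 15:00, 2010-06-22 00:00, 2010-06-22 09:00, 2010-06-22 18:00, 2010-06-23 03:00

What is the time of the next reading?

The interval is a steady 9 hours (9, 9, 9, 9, 9).
2010-06-23 03:00 + 9 h = 2010-06-23 12:00.

2010-06-23 12:00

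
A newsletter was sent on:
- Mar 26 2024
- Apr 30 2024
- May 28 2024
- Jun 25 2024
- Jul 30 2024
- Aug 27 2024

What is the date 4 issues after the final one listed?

Dec 31 2024

All Tuesdays; the gaps (35, 28, 28, 35, 28) vary with month length.
This is the last Tuesday of each month.
September 2024 ends with Tuesday Sep 24 2024.
Last Tuesday of October 2024: Oct 29 2024.
Last Tuesday of November 2024: Nov 26 2024.
December 2024 ends with Tuesday Dec 31 2024.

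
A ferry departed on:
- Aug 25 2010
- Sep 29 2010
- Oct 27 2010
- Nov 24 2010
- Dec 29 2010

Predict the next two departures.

All Wednesdays; the gaps (35, 28, 28, 35) vary with month length.
This is the last Wednesday of each month.
Last Wednesday of January 2011: Jan 26 2011.
February 2011 ends with Wednesday Feb 23 2011.

Jan 26 2011, Feb 23 2011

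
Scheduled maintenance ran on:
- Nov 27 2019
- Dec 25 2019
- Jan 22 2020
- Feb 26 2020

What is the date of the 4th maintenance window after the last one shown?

All dates are Wednesdays, 28, 28, 35 days apart.
Specifically, the 4th Wednesday of each month.
4th Wednesday of March 2020: Mar 25 2020.
April 2020 — 4th Wednesday is Apr 22 2020.
4th Wednesday of May 2020: May 27 2020.
4th Wednesday of June 2020: Jun 24 2020.

Jun 24 2020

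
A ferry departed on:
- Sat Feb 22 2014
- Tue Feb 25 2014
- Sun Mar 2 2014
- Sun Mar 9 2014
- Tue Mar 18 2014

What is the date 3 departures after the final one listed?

Sat Apr 26 2014

Gaps: 3, 5, 7, 9 days — each gap is 2 larger than the previous one.
Next gap: 11 days. Tue Mar 18 2014 + 11 days = Sat Mar 29 2014.
Next gap: 13 days. Sat Mar 29 2014 + 13 days = Fri Apr 11 2014.
Next gap: 15 days. Fri Apr 11 2014 + 15 days = Sat Apr 26 2014.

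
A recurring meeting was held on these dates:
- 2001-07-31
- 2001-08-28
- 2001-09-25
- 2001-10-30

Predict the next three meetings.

2001-11-27, 2001-12-25, 2002-01-29

Every date is a Tuesday; gaps 28, 28, 35 days.
Each is the last Tuesday of its month (at least one falls on the 29th or later, ruling out '4th Tuesday').
November 2001 ends with Tuesday 2001-11-27.
December 2001 ends with Tuesday 2001-12-25.
Last Tuesday of January 2002: 2002-01-29.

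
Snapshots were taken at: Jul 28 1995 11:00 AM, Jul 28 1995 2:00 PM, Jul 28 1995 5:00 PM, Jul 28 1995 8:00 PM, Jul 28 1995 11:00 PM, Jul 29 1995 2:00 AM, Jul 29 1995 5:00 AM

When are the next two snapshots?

Jul 29 1995 8:00 AM, Jul 29 1995 11:00 AM

The interval is a steady 3 hours (3, 3, 3, 3, 3, 3).
Jul 29 1995 5:00 AM + 3 h = Jul 29 1995 8:00 AM.
Jul 29 1995 8:00 AM + 3 h = Jul 29 1995 11:00 AM.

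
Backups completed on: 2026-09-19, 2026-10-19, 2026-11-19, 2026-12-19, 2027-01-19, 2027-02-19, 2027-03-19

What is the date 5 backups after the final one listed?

2027-08-19

Each date is the 19th; the gaps (30, 31, 30, 31, 31, 28) track the month lengths.
The rule is the 19th of each month.
Next: April 2027 → 2027-04-19.
Next: May 2027 → 2027-05-19.
June 2027: 2027-06-19.
July 2027: 2027-07-19.
August 2027: 2027-08-19.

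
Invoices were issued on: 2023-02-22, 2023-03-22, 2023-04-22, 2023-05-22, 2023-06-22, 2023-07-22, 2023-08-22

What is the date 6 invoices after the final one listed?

Each date is the 22nd; the gaps (28, 31, 30, 31, 30, 31) track the month lengths.
The rule is the 22nd of each month.
September 2023: 2023-09-22.
Next: October 2023 → 2023-10-22.
November 2023: 2023-11-22.
December 2023: 2023-12-22.
Next: January 2024 → 2024-01-22.
Next: February 2024 → 2024-02-22.

2024-02-22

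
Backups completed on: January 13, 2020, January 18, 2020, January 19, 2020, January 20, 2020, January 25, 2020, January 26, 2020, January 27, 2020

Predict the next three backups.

February 1, 2020; February 2, 2020; February 3, 2020

Gaps: 5, 1, 1, 5, 1, 1 days — not constant, but cyclic with period 3.
The events fall on every Monday, Saturday and Sunday.
The following Saturday is February 1, 2020.
The following Sunday is February 2, 2020.
The following Monday is February 3, 2020.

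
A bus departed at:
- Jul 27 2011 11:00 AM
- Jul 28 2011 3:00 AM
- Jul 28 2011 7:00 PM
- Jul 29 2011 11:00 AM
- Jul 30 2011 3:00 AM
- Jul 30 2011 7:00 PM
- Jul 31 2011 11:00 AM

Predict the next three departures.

Aug 1 2011 3:00 AM, Aug 1 2011 7:00 PM, Aug 2 2011 11:00 AM

Gaps: 16, 16, 16, 16, 16, 16 hours — each event is 16 hours after the previous one.
Jul 31 2011 11:00 AM + 16 h = Aug 1 2011 3:00 AM.
Aug 1 2011 3:00 AM + 16 h = Aug 1 2011 7:00 PM.
Aug 1 2011 7:00 PM + 16 h = Aug 2 2011 11:00 AM.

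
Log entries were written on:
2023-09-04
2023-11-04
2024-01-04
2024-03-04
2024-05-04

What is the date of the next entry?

Gaps: 61, 61, 60, 61 days — not constant. Every event is on the 4th of the month.
Pattern: the 4th of every 2 months.
July 2024: 2024-07-04.

2024-07-04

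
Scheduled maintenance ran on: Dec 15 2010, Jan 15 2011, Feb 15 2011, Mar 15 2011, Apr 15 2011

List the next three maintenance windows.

May 15 2011, Jun 15 2011, Jul 15 2011

Each date is the 15th; the gaps (31, 31, 28, 31) track the month lengths.
The rule is the 15th of each month.
Next: May 2011 → May 15 2011.
June 2011: Jun 15 2011.
July 2011: Jul 15 2011.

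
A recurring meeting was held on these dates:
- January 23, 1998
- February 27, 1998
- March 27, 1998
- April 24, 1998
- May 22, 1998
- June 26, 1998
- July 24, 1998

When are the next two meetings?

These are Fridays at 28- or 35-day spacing (35, 28, 28, 28, 35, 28).
The pattern: 4th Friday of the month.
August 1998 — 4th Friday is August 28, 1998.
4th Friday of September 1998: September 25, 1998.

August 28, 1998; September 25, 1998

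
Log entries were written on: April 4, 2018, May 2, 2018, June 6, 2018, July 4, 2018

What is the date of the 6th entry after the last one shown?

All dates are Wednesdays, 28, 35, 28 days apart.
Specifically, the 1st Wednesday of each month.
August 2018 — 1st Wednesday is August 1, 2018.
1st Wednesday of September 2018: September 5, 2018.
October 2018 — 1st Wednesday is October 3, 2018.
November 2018 — 1st Wednesday is November 7, 2018.
1st Wednesday of December 2018: December 5, 2018.
1st Wednesday of January 2019: January 2, 2019.

January 2, 2019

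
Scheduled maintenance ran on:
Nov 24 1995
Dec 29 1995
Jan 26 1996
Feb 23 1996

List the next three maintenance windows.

All Fridays; the gaps (35, 28, 28) vary with month length.
This is the last Friday of each month.
March 1996 ends with Friday Mar 29 1996.
Last Friday of April 1996: Apr 26 1996.
May 1996 ends with Friday May 31 1996.

Mar 29 1996, Apr 26 1996, May 31 1996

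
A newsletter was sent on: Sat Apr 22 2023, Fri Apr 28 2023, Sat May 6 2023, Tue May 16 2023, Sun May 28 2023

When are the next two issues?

Intervals are 6, 8, 10, 12 days — an arithmetic progression with common difference 2.
Next gap: 14 days. Sun May 28 2023 + 14 days = Sun Jun 11 2023.
Next gap: 16 days. Sun Jun 11 2023 + 16 days = Tue Jun 27 2023.

Sun Jun 11 2023, Tue Jun 27 2023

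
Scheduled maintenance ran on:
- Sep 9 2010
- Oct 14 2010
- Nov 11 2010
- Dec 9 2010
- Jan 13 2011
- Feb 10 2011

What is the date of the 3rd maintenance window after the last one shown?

May 12 2011

All dates are Thursdays, 35, 28, 28, 35, 28 days apart.
Specifically, the 2nd Thursday of each month.
2nd Thursday of March 2011: Mar 10 2011.
2nd Thursday of April 2011: Apr 14 2011.
2nd Thursday of May 2011: May 12 2011.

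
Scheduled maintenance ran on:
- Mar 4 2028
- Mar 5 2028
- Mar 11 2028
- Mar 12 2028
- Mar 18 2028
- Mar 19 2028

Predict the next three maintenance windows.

The gap pattern 1, 6, 1, 6, 1 repeats every 2 events.
These are the Saturdays and Sundays of each week.
The following Saturday is Mar 25 2028.
Next Sunday: Mar 26 2028.
Next Saturday: Apr 1 2028.

Mar 25 2028, Mar 26 2028, Apr 1 2028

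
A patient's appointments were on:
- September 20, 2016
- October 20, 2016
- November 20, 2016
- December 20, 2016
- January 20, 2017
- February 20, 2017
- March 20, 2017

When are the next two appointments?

April 20, 2017; May 20, 2017

Each date is the 20th; the gaps (30, 31, 30, 31, 31, 28) track the month lengths.
The rule is the 20th of each month.
April 2017: April 20, 2017.
Next: May 2017 → May 20, 2017.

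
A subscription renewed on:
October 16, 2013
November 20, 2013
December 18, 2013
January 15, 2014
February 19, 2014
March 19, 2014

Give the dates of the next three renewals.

April 16, 2014; May 21, 2014; June 18, 2014

Gaps: 35, 28, 28, 35, 28 days — a mix of 28 and 35. Every date is a Wednesday.
Each is the 3rd Wednesday of its month.
3rd Wednesday of April 2014: April 16, 2014.
3rd Wednesday of May 2014: May 21, 2014.
June 2014 — 3rd Wednesday is June 18, 2014.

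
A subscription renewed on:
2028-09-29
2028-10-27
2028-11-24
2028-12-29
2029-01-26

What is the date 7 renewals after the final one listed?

These are Fridays with 28, 28, 35, 28-day gaps.
Each is the final Friday of its month — 2028-09-29 is past the 28th, so '4th Friday' doesn't fit.
Last Friday of February 2029: 2029-02-23.
Last Friday of March 2029: 2029-03-30.
April 2029 ends with Friday 2029-04-27.
May 2029 ends with Friday 2029-05-25.
Last Friday of June 2029: 2029-06-29.
July 2029 ends with Friday 2029-07-27.
Last Friday of August 2029: 2029-08-31.

2029-08-31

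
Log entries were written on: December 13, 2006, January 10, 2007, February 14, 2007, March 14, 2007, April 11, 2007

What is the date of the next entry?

All dates are Wednesdays, 28, 35, 28, 28 days apart.
Specifically, the 2nd Wednesday of each month.
2nd Wednesday of May 2007: May 9, 2007.

May 9, 2007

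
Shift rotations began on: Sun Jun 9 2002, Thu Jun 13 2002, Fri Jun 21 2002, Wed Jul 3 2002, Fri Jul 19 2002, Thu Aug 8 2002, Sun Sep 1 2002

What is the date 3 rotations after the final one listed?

Fri Dec 6 2002

The spacing grows by 4 each time: 4, 8, 12, 16, 20, 24 days.
Next gap: 28 days. Sun Sep 1 2002 + 28 days = Sun Sep 29 2002.
Next gap: 32 days. Sun Sep 29 2002 + 32 days = Thu Oct 31 2002.
Next gap: 36 days. Thu Oct 31 2002 + 36 days = Fri Dec 6 2002.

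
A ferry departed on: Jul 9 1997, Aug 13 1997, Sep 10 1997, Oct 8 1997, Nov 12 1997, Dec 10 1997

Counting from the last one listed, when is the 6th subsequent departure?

Gaps: 35, 28, 28, 35, 28 days — a mix of 28 and 35. Every date is a Wednesday.
Each is the 2nd Wednesday of its month.
January 1998 — 2nd Wednesday is Jan 14 1998.
February 1998 — 2nd Wednesday is Feb 11 1998.
2nd Wednesday of March 1998: Mar 11 1998.
2nd Wednesday of April 1998: Apr 8 1998.
May 1998 — 2nd Wednesday is May 13 1998.
2nd Wednesday of June 1998: Jun 10 1998.

Jun 10 1998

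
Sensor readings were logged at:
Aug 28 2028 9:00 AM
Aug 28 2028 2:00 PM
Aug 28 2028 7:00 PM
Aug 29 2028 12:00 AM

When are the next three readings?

Gaps: 5, 5, 5 hours — each event is 5 hours after the previous one.
Aug 29 2028 12:00 AM + 5 h = Aug 29 2028 5:00 AM.
Aug 29 2028 5:00 AM + 5 h = Aug 29 2028 10:00 AM.
Aug 29 2028 10:00 AM + 5 h = Aug 29 2028 3:00 PM.

Aug 29 2028 5:00 AM, Aug 29 2028 10:00 AM, Aug 29 2028 3:00 PM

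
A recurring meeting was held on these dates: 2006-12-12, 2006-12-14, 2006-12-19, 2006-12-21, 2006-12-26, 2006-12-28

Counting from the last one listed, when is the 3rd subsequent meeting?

2007-01-09

The gap pattern 2, 5, 2, 5, 2 repeats every 2 events.
These are the Tuesdays and Thursdays of each week.
The following Tuesday is 2007-01-02.
Next Thursday: 2007-01-04.
Next Tuesday: 2007-01-09.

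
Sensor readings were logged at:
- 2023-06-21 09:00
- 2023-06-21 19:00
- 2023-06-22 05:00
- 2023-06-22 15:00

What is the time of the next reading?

2023-06-23 01:00

Gaps: 10, 10, 10 hours — each event is 10 hours after the previous one.
2023-06-22 15:00 + 10 h = 2023-06-23 01:00.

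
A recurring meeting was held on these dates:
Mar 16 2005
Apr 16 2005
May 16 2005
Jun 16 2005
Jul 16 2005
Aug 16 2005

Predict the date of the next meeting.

Sep 16 2005

The day-of-month is always 16 (31, 30, 31, 30, 31 days between events).
So this recurs on the 16th of each month.
September 2005: Sep 16 2005.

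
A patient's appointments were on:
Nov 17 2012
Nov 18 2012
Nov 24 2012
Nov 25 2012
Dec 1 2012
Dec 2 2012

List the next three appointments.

Dec 8 2012, Dec 9 2012, Dec 15 2012

Every event lands on a Saturday or Sunday (gaps cycle 1, 6, 1, 6, 1).
So the schedule is: every Saturday and Sunday.
Next Saturday: Dec 8 2012.
Next Sunday: Dec 9 2012.
The following Saturday is Dec 15 2012.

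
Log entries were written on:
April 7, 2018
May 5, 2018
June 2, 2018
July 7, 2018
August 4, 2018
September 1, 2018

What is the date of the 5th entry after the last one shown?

February 2, 2019

Gaps: 28, 28, 35, 28, 28 days — a mix of 28 and 35. Every date is a Saturday.
Each is the 1st Saturday of its month.
1st Saturday of October 2018: October 6, 2018.
1st Saturday of November 2018: November 3, 2018.
1st Saturday of December 2018: December 1, 2018.
1st Saturday of January 2019: January 5, 2019.
February 2019 — 1st Saturday is February 2, 2019.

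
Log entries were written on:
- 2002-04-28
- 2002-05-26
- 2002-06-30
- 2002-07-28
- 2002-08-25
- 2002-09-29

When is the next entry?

All Sundays; the gaps (28, 35, 28, 28, 35) vary with month length.
This is the last Sunday of each month.
Last Sunday of October 2002: 2002-10-27.

2002-10-27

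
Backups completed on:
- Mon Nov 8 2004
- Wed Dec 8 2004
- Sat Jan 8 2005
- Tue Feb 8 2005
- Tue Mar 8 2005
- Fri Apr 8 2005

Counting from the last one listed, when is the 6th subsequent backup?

Each date is the 8th; the gaps (30, 31, 31, 28, 31) track the month lengths.
The rule is the 8th of each month.
Next: May 2005 → Sun May 8 2005.
June 2005: Wed Jun 8 2005.
July 2005: Fri Jul 8 2005.
Next: August 2005 → Mon Aug 8 2005.
Next: September 2005 → Thu Sep 8 2005.
October 2005: Sat Oct 8 2005.

Sat Oct 8 2005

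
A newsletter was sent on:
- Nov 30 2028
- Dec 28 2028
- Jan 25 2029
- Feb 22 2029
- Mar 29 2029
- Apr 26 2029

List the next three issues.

Every date is a Thursday; gaps 28, 28, 28, 35, 28 days.
Each is the last Thursday of its month (at least one falls on the 29th or later, ruling out '4th Thursday').
Last Thursday of May 2029: May 31 2029.
Last Thursday of June 2029: Jun 28 2029.
July 2029 ends with Thursday Jul 26 2029.

May 31 2029, Jun 28 2029, Jul 26 2029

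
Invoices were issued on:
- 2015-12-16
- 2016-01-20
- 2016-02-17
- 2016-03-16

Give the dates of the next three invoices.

2016-04-20, 2016-05-18, 2016-06-15

All dates are Wednesdays, 35, 28, 28 days apart.
Specifically, the 3rd Wednesday of each month.
3rd Wednesday of April 2016: 2016-04-20.
3rd Wednesday of May 2016: 2016-05-18.
June 2016 — 3rd Wednesday is 2016-06-15.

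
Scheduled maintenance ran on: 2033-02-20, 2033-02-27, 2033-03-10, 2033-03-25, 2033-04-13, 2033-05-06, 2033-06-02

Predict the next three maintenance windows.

2033-07-03, 2033-08-07, 2033-09-15

Intervals are 7, 11, 15, 19, 23, 27 days — an arithmetic progression with common difference 4.
Next gap: 31 days. 2033-06-02 + 31 days = 2033-07-03.
Next gap: 35 days. 2033-07-03 + 35 days = 2033-08-07.
Next gap: 39 days. 2033-08-07 + 39 days = 2033-09-15.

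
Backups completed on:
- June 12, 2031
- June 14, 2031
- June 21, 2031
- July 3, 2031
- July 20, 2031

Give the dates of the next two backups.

August 11, 2031; September 7, 2031

The spacing grows by 5 each time: 2, 7, 12, 17 days.
Next gap: 22 days. July 20, 2031 + 22 days = August 11, 2031.
Next gap: 27 days. August 11, 2031 + 27 days = September 7, 2031.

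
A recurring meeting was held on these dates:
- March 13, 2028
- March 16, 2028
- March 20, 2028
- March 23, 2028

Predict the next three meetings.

March 27, 2028; March 30, 2028; April 3, 2028

Gaps: 3, 4, 3 days — not constant, but cyclic with period 2.
The events fall on every Monday and Thursday.
The following Monday is March 27, 2028.
The following Thursday is March 30, 2028.
Next Monday: April 3, 2028.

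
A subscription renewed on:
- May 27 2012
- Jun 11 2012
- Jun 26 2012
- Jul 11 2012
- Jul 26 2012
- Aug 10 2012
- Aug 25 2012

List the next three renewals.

The spacing is 15, 15, 15, 15, 15, 15 days — always 15 days.
Aug 25 2012 + 15 days = Sep 9 2012.
Sep 9 2012 + 15 days = Sep 24 2012.
Sep 24 2012 + 15 days = Oct 9 2012.

Sep 9 2012, Sep 24 2012, Oct 9 2012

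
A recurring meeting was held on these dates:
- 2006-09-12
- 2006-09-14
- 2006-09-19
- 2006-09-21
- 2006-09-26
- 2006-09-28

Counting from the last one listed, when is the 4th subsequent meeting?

Every event lands on a Tuesday or Thursday (gaps cycle 2, 5, 2, 5, 2).
So the schedule is: every Tuesday and Thursday.
Next Tuesday: 2006-10-03.
Next Thursday: 2006-10-05.
Next Tuesday: 2006-10-10.
Next Thursday: 2006-10-12.

2006-10-12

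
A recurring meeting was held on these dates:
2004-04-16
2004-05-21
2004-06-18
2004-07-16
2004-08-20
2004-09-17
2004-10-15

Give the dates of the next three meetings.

2004-11-19, 2004-12-17, 2005-01-21

These are Fridays at 28- or 35-day spacing (35, 28, 28, 35, 28, 28).
The pattern: 3rd Friday of the month.
3rd Friday of November 2004: 2004-11-19.
3rd Friday of December 2004: 2004-12-17.
3rd Friday of January 2005: 2005-01-21.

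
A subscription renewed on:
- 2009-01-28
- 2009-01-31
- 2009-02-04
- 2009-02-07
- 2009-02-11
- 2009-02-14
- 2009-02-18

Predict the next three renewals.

2009-02-21, 2009-02-25, 2009-02-28

Every event lands on a Wednesday or Saturday (gaps cycle 3, 4, 3, 4, 3, 4).
So the schedule is: every Wednesday and Saturday.
The following Saturday is 2009-02-21.
The following Wednesday is 2009-02-25.
The following Saturday is 2009-02-28.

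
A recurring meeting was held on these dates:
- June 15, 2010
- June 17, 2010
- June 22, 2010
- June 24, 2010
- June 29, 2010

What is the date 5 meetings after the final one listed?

July 15, 2010

Every event lands on a Tuesday or Thursday (gaps cycle 2, 5, 2, 5).
So the schedule is: every Tuesday and Thursday.
Next Thursday: July 1, 2010.
The following Tuesday is July 6, 2010.
Next Thursday: July 8, 2010.
Next Tuesday: July 13, 2010.
Next Thursday: July 15, 2010.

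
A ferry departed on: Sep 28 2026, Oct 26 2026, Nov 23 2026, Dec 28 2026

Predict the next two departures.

All dates are Mondays, 28, 28, 35 days apart.
Specifically, the 4th Monday of each month.
4th Monday of January 2027: Jan 25 2027.
4th Monday of February 2027: Feb 22 2027.

Jan 25 2027, Feb 22 2027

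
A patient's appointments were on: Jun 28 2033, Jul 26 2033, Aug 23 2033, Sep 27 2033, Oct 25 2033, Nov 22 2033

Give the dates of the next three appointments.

Dec 27 2033, Jan 24 2034, Feb 28 2034

These are Tuesdays at 28- or 35-day spacing (28, 28, 35, 28, 28).
The pattern: 4th Tuesday of the month.
4th Tuesday of December 2033: Dec 27 2033.
January 2034 — 4th Tuesday is Jan 24 2034.
4th Tuesday of February 2034: Feb 28 2034.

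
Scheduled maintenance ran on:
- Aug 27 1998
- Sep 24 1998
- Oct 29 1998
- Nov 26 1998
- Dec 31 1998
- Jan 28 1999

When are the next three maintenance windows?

Feb 25 1999, Mar 25 1999, Apr 29 1999

Every date is a Thursday; gaps 28, 35, 28, 35, 28 days.
Each is the last Thursday of its month (at least one falls on the 29th or later, ruling out '4th Thursday').
Last Thursday of February 1999: Feb 25 1999.
Last Thursday of March 1999: Mar 25 1999.
April 1999 ends with Thursday Apr 29 1999.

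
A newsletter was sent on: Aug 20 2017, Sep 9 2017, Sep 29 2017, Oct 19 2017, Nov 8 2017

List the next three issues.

Every event comes 20 days after the last (20, 20, 20, 20).
Nov 8 2017 + 20 days = Nov 28 2017.
Nov 28 2017 + 20 days = Dec 18 2017.
Dec 18 2017 + 20 days = Jan 7 2018.

Nov 28 2017, Dec 18 2017, Jan 7 2018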